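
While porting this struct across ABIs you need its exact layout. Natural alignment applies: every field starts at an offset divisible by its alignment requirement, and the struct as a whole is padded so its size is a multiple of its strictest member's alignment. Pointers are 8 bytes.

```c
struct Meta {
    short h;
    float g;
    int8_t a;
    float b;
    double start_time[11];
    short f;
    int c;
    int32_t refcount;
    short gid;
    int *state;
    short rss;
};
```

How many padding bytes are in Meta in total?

15

0..2  h  (2B, 2-aligned)
2..4  -- padding (2B)
4..8  g  (4B, 4-aligned)
8..9  a  (1B, 1-aligned)
9..12  -- padding (3B)
12..16  b  (4B, 4-aligned)
16..104  start_time  (88B, 8-aligned)
104..106  f  (2B, 2-aligned)
106..108  -- padding (2B)
108..112  c  (4B, 4-aligned)
112..116  refcount  (4B, 4-aligned)
116..118  gid  (2B, 2-aligned)
118..120  -- padding (2B)
120..128  state  (8B, 8-aligned)
128..130  rss  (2B, 2-aligned)
130..136  -- tail padding (6B)
sizeof = 136, alignof = 8
data bytes 121, size 136 → padding 15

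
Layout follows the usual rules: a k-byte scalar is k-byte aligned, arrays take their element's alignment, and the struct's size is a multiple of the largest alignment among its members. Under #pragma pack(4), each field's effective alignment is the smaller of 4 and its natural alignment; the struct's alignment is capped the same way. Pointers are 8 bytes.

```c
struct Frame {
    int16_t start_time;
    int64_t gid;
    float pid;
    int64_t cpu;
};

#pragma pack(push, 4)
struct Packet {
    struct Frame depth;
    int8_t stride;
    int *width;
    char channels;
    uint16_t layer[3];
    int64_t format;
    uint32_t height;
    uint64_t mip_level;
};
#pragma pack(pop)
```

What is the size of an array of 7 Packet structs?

Frame: @0: start_time [2B, align 2] → 2; +6 pad (align 8); @8: gid [8B, align 8] → 16; @16: pid [4B, align 4] → 20; +4 pad (align 8); @24: cpu [8B, align 8] → 32; size 32, align 8
@0: depth [32B, align 4] → 32
@32: stride [1B, align 1] → 33
+3 pad (align 4)
@36: width [8B, align 4] → 44
@44: channels [1B, align 1] → 45
+1 pad (align 2)
@46: layer [6B, align 2] → 52
@52: format [8B, align 4] → 60
@60: height [4B, align 4] → 64
@64: mip_level [8B, align 4] → 72
size 72, align 4
array of 7: 7 × 72 = 504

504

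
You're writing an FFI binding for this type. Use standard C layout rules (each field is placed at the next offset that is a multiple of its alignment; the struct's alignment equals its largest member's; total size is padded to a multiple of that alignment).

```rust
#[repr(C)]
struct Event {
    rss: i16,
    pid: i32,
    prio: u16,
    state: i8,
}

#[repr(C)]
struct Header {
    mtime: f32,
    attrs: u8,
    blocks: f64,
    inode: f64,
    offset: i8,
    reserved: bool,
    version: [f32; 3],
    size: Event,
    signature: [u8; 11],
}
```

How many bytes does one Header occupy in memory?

Event: @0: rss [2B, align 2] → 2; +2 pad (align 4); @4: pid [4B, align 4] → 8; @8: prio [2B, align 2] → 10; @10: state [1B, align 1] → 11; +1 tail pad (align 4); size 12, align 4
@0: mtime [4B, align 4] → 4
@4: attrs [1B, align 1] → 5
+3 pad (align 8)
@8: blocks [8B, align 8] → 16
@16: inode [8B, align 8] → 24
@24: offset [1B, align 1] → 25
@25: reserved [1B, align 1] → 26
+2 pad (align 4)
@28: version [12B, align 4] → 40
@40: size [12B, align 4] → 52
@52: signature [11B, align 1] → 63
+1 tail pad (align 8)
size 64, align 8

64 bytes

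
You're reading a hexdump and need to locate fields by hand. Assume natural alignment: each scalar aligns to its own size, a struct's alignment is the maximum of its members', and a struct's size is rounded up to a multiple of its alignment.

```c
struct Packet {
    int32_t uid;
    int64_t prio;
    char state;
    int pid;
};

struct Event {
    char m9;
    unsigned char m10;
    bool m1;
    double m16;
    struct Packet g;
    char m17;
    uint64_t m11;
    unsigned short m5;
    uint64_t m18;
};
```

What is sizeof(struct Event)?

Packet: @0: uid [4B, align 4] → 4; +4 pad (align 8); @8: prio [8B, align 8] → 16; @16: state [1B, align 1] → 17; +3 pad (align 4); @20: pid [4B, align 4] → 24; size 24, align 8
@0: m9 [1B, align 1] → 1
@1: m10 [1B, align 1] → 2
@2: m1 [1B, align 1] → 3
+5 pad (align 8)
@8: m16 [8B, align 8] → 16
@16: g [24B, align 8] → 40
@40: m17 [1B, align 1] → 41
+7 pad (align 8)
@48: m11 [8B, align 8] → 56
@56: m5 [2B, align 2] → 58
+6 pad (align 8)
@64: m18 [8B, align 8] → 72
size 72, align 8

72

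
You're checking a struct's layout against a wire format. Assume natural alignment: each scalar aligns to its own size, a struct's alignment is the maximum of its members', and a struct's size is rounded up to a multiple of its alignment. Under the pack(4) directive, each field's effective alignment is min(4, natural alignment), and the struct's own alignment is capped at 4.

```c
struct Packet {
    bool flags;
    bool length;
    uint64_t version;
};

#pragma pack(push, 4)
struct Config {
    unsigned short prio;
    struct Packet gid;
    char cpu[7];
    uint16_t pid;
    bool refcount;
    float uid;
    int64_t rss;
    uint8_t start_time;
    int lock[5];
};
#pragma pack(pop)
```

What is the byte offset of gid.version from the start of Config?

12

Packet: 0..1  flags  (1B, 1-aligned); 1..2  length  (1B, 1-aligned); 2..8  -- padding (6B); 8..16  version  (8B, 8-aligned); sizeof = 16, alignof = 8
0..2  prio  (2B, 2-aligned)
2..4  -- padding (2B)
4..20  gid  (16B, 4-aligned)
within Packet: version at 8
4 + 8 = 12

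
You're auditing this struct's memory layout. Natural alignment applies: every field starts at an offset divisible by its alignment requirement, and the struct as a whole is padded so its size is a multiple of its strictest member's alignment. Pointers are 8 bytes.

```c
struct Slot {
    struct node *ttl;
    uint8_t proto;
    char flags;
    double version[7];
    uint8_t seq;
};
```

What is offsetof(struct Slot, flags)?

ttl at 0 (size 8, align 8) → ends 8
proto at 8 (size 1, align 1) → ends 9
flags at 9 (size 1, align 1) → ends 10

9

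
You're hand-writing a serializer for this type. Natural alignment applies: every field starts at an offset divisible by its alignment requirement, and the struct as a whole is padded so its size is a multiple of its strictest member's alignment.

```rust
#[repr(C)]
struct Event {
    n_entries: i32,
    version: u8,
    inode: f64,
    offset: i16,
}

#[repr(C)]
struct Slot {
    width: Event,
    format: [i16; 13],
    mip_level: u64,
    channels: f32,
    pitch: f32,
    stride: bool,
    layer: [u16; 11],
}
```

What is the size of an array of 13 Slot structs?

Event: 0..4  n_entries  (4B, 4-aligned); 4..5  version  (1B, 1-aligned); 5..8  -- padding (3B); 8..16  inode  (8B, 8-aligned); 16..18  offset  (2B, 2-aligned); 18..24  -- tail padding (6B); sizeof = 24, alignof = 8
0..24  width  (24B, 8-aligned)
24..50  format  (26B, 2-aligned)
50..56  -- padding (6B)
56..64  mip_level  (8B, 8-aligned)
64..68  channels  (4B, 4-aligned)
68..72  pitch  (4B, 4-aligned)
72..73  stride  (1B, 1-aligned)
73..74  -- padding (1B)
74..96  layer  (22B, 2-aligned)
sizeof = 96, alignof = 8
array of 13: 13 × 96 = 1248

1248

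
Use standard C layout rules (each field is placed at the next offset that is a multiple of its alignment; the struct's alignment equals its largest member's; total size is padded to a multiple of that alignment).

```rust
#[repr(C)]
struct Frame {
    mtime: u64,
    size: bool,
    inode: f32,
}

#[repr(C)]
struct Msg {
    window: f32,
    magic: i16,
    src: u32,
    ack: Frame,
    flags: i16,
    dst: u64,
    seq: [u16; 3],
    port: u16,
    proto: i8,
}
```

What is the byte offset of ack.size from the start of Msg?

Frame: mtime at 0 (size 8, align 8) → ends 8; size at 8 (size 1, align 1) → ends 9; pad 3 to align 4 for inode; inode at 12 (size 4, align 4) → ends 16; total 16 bytes, alignment 8
window at 0 (size 4, align 4) → ends 4
magic at 4 (size 2, align 2) → ends 6
pad 2 to align 4 for src
src at 8 (size 4, align 4) → ends 12
pad 4 to align 8 for ack
ack at 16 (size 16, align 8) → ends 32
within Frame: size at 8
16 + 8 = 24

24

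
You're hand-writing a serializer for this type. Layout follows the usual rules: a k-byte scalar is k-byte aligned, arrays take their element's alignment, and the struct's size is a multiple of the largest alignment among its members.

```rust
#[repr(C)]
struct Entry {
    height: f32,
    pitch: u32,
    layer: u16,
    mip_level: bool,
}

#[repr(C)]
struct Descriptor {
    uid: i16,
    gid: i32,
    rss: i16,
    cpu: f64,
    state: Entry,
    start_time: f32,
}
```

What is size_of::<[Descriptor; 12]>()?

Entry: 0..4  height  (4B, 4-aligned); 4..8  pitch  (4B, 4-aligned); 8..10  layer  (2B, 2-aligned); 10..11  mip_level  (1B, 1-aligned); 11..12  -- tail padding (1B); sizeof = 12, alignof = 4
0..2  uid  (2B, 2-aligned)
2..4  -- padding (2B)
4..8  gid  (4B, 4-aligned)
8..10  rss  (2B, 2-aligned)
10..16  -- padding (6B)
16..24  cpu  (8B, 8-aligned)
24..36  state  (12B, 4-aligned)
36..40  start_time  (4B, 4-aligned)
sizeof = 40, alignof = 8
array of 12: 12 × 40 = 480

480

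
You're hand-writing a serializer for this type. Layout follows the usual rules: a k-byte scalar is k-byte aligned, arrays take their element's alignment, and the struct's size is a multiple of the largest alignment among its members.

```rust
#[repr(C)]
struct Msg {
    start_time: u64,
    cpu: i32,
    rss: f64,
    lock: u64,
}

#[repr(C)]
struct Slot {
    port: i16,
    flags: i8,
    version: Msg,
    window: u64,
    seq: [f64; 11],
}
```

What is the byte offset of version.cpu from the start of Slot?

Msg: 0..8  start_time  (8B, 8-aligned); 8..12  cpu  (4B, 4-aligned); 12..16  -- padding (4B); 16..24  rss  (8B, 8-aligned); 24..32  lock  (8B, 8-aligned); sizeof = 32, alignof = 8
0..2  port  (2B, 2-aligned)
2..3  flags  (1B, 1-aligned)
3..8  -- padding (5B)
8..40  version  (32B, 8-aligned)
within Msg: cpu at 8
8 + 8 = 16

16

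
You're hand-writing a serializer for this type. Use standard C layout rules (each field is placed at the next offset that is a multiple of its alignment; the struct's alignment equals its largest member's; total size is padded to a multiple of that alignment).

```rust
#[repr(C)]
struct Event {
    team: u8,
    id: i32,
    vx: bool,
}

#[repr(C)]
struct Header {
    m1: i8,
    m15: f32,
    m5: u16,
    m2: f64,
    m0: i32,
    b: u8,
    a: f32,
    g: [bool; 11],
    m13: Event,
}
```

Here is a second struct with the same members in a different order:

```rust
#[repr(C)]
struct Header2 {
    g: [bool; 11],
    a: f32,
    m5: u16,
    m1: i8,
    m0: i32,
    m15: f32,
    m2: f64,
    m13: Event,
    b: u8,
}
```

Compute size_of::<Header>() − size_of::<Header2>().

Event: 0..1  team  (1B, 1-aligned); 1..4  -- padding (3B); 4..8  id  (4B, 4-aligned); 8..9  vx  (1B, 1-aligned); 9..12  -- tail padding (3B); sizeof = 12, alignof = 4
0..1  m1  (1B, 1-aligned)
1..4  -- padding (3B)
4..8  m15  (4B, 4-aligned)
8..10  m5  (2B, 2-aligned)
10..16  -- padding (6B)
16..24  m2  (8B, 8-aligned)
24..28  m0  (4B, 4-aligned)
28..29  b  (1B, 1-aligned)
29..32  -- padding (3B)
32..36  a  (4B, 4-aligned)
36..47  g  (11B, 1-aligned)
47..48  -- padding (1B)
48..60  m13  (12B, 4-aligned)
60..64  -- tail padding (4B)
sizeof = 64, alignof = 8
— Header2 —
0..11  g  (11B, 1-aligned)
11..12  -- padding (1B)
12..16  a  (4B, 4-aligned)
16..18  m5  (2B, 2-aligned)
18..19  m1  (1B, 1-aligned)
19..20  -- padding (1B)
20..24  m0  (4B, 4-aligned)
24..28  m15  (4B, 4-aligned)
28..32  -- padding (4B)
32..40  m2  (8B, 8-aligned)
40..52  m13  (12B, 4-aligned)
52..53  b  (1B, 1-aligned)
53..56  -- tail padding (3B)
sizeof = 56, alignof = 8
64 − 56 = 8

8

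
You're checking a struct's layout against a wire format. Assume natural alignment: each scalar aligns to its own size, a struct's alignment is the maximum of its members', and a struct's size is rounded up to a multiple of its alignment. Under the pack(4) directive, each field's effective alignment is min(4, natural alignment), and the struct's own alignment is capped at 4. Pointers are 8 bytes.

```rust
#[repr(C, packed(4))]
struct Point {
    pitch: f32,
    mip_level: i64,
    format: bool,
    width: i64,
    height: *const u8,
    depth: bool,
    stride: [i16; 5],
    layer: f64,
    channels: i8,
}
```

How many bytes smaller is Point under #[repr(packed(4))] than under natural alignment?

natural layout:
  @0: pitch [4B, align 4] → 4
  +4 pad (align 8)
  @8: mip_level [8B, align 8] → 16
  @16: format [1B, align 1] → 17
  +7 pad (align 8)
  @24: width [8B, align 8] → 32
  @32: height [8B, align 8] → 40
  @40: depth [1B, align 1] → 41
  +1 pad (align 2)
  @42: stride [10B, align 2] → 52
  +4 pad (align 8)
  @56: layer [8B, align 8] → 64
  @64: channels [1B, align 1] → 65
  +7 tail pad (align 8)
  size 72, align 8
packed(4) layout:
  @0: pitch [4B, align 4] → 4
  @4: mip_level [8B, align 4] → 12
  @12: format [1B, align 1] → 13
  +3 pad (align 4)
  @16: width [8B, align 4] → 24
  @24: height [8B, align 4] → 32
  @32: depth [1B, align 1] → 33
  +1 pad (align 2)
  @34: stride [10B, align 2] → 44
  @44: layer [8B, align 4] → 52
  @52: channels [1B, align 1] → 53
  +3 tail pad (align 4)
  size 56, align 4
72 − 56 = 16

16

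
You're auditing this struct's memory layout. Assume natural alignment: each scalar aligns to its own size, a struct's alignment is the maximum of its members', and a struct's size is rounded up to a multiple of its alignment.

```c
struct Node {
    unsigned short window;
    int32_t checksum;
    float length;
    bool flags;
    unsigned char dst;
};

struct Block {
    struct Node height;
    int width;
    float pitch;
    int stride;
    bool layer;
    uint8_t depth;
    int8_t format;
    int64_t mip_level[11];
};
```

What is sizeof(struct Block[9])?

Node: @0: window [2B, align 2] → 2; +2 pad (align 4); @4: checksum [4B, align 4] → 8; @8: length [4B, align 4] → 12; @12: flags [1B, align 1] → 13; @13: dst [1B, align 1] → 14; +2 tail pad (align 4); size 16, align 4
@0: height [16B, align 4] → 16
@16: width [4B, align 4] → 20
@20: pitch [4B, align 4] → 24
@24: stride [4B, align 4] → 28
@28: layer [1B, align 1] → 29
@29: depth [1B, align 1] → 30
@30: format [1B, align 1] → 31
+1 pad (align 8)
@32: mip_level [88B, align 8] → 120
size 120, align 8
array of 9: 9 × 120 = 1080

1080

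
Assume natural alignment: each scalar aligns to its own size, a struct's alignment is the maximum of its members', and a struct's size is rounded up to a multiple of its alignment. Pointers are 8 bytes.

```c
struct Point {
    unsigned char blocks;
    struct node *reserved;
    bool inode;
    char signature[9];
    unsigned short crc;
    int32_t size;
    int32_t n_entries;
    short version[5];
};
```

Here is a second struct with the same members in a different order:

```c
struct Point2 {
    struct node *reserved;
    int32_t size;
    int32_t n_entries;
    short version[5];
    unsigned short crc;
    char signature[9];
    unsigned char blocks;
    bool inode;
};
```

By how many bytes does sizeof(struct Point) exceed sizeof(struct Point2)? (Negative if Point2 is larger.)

0..1  blocks  (1B, 1-aligned)
1..8  -- padding (7B)
8..16  reserved  (8B, 8-aligned)
16..17  inode  (1B, 1-aligned)
17..26  signature  (9B, 1-aligned)
26..28  crc  (2B, 2-aligned)
28..32  size  (4B, 4-aligned)
32..36  n_entries  (4B, 4-aligned)
36..46  version  (10B, 2-aligned)
46..48  -- tail padding (2B)
sizeof = 48, alignof = 8
— Point2 —
0..8  reserved  (8B, 8-aligned)
8..12  size  (4B, 4-aligned)
12..16  n_entries  (4B, 4-aligned)
16..26  version  (10B, 2-aligned)
26..28  crc  (2B, 2-aligned)
28..37  signature  (9B, 1-aligned)
37..38  blocks  (1B, 1-aligned)
38..39  inode  (1B, 1-aligned)
39..40  -- tail padding (1B)
sizeof = 40, alignof = 8
48 − 40 = 8

8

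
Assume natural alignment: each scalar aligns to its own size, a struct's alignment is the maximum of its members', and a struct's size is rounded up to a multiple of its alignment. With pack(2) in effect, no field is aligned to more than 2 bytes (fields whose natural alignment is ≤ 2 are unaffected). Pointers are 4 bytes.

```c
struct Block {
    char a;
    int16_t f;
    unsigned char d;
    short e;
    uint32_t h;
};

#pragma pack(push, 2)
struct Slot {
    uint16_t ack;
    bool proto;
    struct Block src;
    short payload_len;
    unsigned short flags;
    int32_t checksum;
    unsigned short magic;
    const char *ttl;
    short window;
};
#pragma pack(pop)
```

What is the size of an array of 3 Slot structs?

96

Block: @0: a [1B, align 1] → 1; +1 pad (align 2); @2: f [2B, align 2] → 4; @4: d [1B, align 1] → 5; +1 pad (align 2); @6: e [2B, align 2] → 8; @8: h [4B, align 4] → 12; size 12, align 4
@0: ack [2B, align 2] → 2
@2: proto [1B, align 1] → 3
+1 pad (align 2)
@4: src [12B, align 2] → 16
@16: payload_len [2B, align 2] → 18
@18: flags [2B, align 2] → 20
@20: checksum [4B, align 2] → 24
@24: magic [2B, align 2] → 26
@26: ttl [4B, align 2] → 30
@30: window [2B, align 2] → 32
size 32, align 2
array of 3: 3 × 32 = 96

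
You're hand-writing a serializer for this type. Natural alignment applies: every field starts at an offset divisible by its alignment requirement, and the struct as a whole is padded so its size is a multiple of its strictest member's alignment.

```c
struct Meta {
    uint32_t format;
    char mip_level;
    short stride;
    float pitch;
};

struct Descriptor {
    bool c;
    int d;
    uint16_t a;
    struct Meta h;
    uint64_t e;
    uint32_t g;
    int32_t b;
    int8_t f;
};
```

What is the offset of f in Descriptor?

40

Meta: 0..4  format  (4B, 4-aligned); 4..5  mip_level  (1B, 1-aligned); 5..6  -- padding (1B); 6..8  stride  (2B, 2-aligned); 8..12  pitch  (4B, 4-aligned); sizeof = 12, alignof = 4
0..1  c  (1B, 1-aligned)
1..4  -- padding (3B)
4..8  d  (4B, 4-aligned)
8..10  a  (2B, 2-aligned)
10..12  -- padding (2B)
12..24  h  (12B, 4-aligned)
24..32  e  (8B, 8-aligned)
32..36  g  (4B, 4-aligned)
36..40  b  (4B, 4-aligned)
40..41  f  (1B, 1-aligned)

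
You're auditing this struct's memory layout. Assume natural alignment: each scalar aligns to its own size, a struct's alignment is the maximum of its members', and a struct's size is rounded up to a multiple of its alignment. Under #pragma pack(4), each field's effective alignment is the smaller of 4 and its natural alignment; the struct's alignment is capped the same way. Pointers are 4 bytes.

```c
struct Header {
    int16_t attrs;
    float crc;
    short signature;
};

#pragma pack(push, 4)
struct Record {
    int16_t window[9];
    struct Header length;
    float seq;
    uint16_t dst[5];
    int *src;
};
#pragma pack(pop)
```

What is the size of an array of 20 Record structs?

1040

Header: @0: attrs [2B, align 2] → 2; +2 pad (align 4); @4: crc [4B, align 4] → 8; @8: signature [2B, align 2] → 10; +2 tail pad (align 4); size 12, align 4
@0: window [18B, align 2] → 18
+2 pad (align 4)
@20: length [12B, align 4] → 32
@32: seq [4B, align 4] → 36
@36: dst [10B, align 2] → 46
+2 pad (align 4)
@48: src [4B, align 4] → 52
size 52, align 4
array of 20: 20 × 52 = 1040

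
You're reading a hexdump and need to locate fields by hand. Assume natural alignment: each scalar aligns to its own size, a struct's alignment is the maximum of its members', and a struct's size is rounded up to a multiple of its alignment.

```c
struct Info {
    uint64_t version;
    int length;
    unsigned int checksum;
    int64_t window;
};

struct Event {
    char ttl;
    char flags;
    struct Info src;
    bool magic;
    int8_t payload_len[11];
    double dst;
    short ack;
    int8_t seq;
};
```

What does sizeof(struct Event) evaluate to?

64

Info: 0..8  version  (8B, 8-aligned); 8..12  length  (4B, 4-aligned); 12..16  checksum  (4B, 4-aligned); 16..24  window  (8B, 8-aligned); sizeof = 24, alignof = 8
0..1  ttl  (1B, 1-aligned)
1..2  flags  (1B, 1-aligned)
2..8  -- padding (6B)
8..32  src  (24B, 8-aligned)
32..33  magic  (1B, 1-aligned)
33..44  payload_len  (11B, 1-aligned)
44..48  -- padding (4B)
48..56  dst  (8B, 8-aligned)
56..58  ack  (2B, 2-aligned)
58..59  seq  (1B, 1-aligned)
59..64  -- tail padding (5B)
sizeof = 64, alignof = 8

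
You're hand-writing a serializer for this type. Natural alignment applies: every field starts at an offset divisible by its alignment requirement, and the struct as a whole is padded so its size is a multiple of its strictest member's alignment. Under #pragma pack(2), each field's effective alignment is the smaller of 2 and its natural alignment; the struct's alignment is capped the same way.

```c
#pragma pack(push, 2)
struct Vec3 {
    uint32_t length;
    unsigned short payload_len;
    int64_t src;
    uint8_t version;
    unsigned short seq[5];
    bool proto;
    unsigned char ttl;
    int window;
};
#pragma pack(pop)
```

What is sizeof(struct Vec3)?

32 bytes

length at 0 (size 4, align 2) → ends 4
payload_len at 4 (size 2, align 2) → ends 6
src at 6 (size 8, align 2) → ends 14
version at 14 (size 1, align 1) → ends 15
pad 1 to align 2 for seq
seq at 16 (size 10, align 2) → ends 26
proto at 26 (size 1, align 1) → ends 27
ttl at 27 (size 1, align 1) → ends 28
window at 28 (size 4, align 2) → ends 32
total 32 bytes, alignment 2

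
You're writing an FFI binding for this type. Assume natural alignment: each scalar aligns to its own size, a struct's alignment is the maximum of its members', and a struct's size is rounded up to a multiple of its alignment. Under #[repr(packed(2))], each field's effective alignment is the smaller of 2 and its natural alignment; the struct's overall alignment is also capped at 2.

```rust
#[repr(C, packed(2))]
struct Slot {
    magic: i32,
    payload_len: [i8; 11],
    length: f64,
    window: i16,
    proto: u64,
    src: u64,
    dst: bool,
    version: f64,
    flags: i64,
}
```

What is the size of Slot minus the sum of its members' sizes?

magic at 0 (size 4, align 2) → ends 4
payload_len at 4 (size 11, align 1) → ends 15
pad 1 to align 2 for length
length at 16 (size 8, align 2) → ends 24
window at 24 (size 2, align 2) → ends 26
proto at 26 (size 8, align 2) → ends 34
src at 34 (size 8, align 2) → ends 42
dst at 42 (size 1, align 1) → ends 43
pad 1 to align 2 for version
version at 44 (size 8, align 2) → ends 52
flags at 52 (size 8, align 2) → ends 60
total 60 bytes, alignment 2
data bytes 58, size 60 → padding 2

2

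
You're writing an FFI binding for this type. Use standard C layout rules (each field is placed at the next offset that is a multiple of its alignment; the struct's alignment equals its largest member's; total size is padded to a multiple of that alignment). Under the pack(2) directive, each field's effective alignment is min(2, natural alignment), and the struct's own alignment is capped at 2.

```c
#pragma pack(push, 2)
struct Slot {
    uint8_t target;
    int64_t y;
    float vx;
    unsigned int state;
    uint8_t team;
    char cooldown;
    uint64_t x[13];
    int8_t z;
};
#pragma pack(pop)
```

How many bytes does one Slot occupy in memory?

126

target at 0 (size 1, align 1) → ends 1
pad 1 to align 2 for y
y at 2 (size 8, align 2) → ends 10
vx at 10 (size 4, align 2) → ends 14
state at 14 (size 4, align 2) → ends 18
team at 18 (size 1, align 1) → ends 19
cooldown at 19 (size 1, align 1) → ends 20
x at 20 (size 104, align 2) → ends 124
z at 124 (size 1, align 1) → ends 125
tail pad 1 to reach multiple of 2
total 126 bytes, alignment 2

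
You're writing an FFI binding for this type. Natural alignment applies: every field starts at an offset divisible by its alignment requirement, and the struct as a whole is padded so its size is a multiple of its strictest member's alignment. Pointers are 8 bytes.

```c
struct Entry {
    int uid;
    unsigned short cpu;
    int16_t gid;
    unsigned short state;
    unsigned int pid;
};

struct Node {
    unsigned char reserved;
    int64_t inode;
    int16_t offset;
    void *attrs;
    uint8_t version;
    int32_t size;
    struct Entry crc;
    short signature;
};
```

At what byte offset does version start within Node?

32

Entry: 0..4  uid  (4B, 4-aligned); 4..6  cpu  (2B, 2-aligned); 6..8  gid  (2B, 2-aligned); 8..10  state  (2B, 2-aligned); 10..12  -- padding (2B); 12..16  pid  (4B, 4-aligned); sizeof = 16, alignof = 4
0..1  reserved  (1B, 1-aligned)
1..8  -- padding (7B)
8..16  inode  (8B, 8-aligned)
16..18  offset  (2B, 2-aligned)
18..24  -- padding (6B)
24..32  attrs  (8B, 8-aligned)
32..33  version  (1B, 1-aligned)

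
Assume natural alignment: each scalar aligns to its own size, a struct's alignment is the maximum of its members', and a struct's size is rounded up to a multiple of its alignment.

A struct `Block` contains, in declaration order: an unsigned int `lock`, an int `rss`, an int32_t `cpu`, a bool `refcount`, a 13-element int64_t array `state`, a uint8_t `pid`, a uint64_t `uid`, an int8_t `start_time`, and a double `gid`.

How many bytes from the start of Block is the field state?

@0: lock [4B, align 4] → 4
@4: rss [4B, align 4] → 8
@8: cpu [4B, align 4] → 12
@12: refcount [1B, align 1] → 13
+3 pad (align 8)
@16: state [104B, align 8] → 120

16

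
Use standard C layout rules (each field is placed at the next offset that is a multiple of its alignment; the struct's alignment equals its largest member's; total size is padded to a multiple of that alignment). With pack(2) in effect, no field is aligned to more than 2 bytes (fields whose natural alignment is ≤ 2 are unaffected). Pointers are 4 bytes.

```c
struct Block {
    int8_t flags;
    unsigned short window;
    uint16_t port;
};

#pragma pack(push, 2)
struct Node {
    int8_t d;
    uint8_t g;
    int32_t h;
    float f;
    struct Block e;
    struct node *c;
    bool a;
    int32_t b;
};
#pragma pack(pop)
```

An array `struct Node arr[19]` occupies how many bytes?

Block: 0..1  flags  (1B, 1-aligned); 1..2  -- padding (1B); 2..4  window  (2B, 2-aligned); 4..6  port  (2B, 2-aligned); sizeof = 6, alignof = 2
0..1  d  (1B, 1-aligned)
1..2  g  (1B, 1-aligned)
2..6  h  (4B, 2-aligned)
6..10  f  (4B, 2-aligned)
10..16  e  (6B, 2-aligned)
16..20  c  (4B, 2-aligned)
20..21  a  (1B, 1-aligned)
21..22  -- padding (1B)
22..26  b  (4B, 2-aligned)
sizeof = 26, alignof = 2
array of 19: 19 × 26 = 494

494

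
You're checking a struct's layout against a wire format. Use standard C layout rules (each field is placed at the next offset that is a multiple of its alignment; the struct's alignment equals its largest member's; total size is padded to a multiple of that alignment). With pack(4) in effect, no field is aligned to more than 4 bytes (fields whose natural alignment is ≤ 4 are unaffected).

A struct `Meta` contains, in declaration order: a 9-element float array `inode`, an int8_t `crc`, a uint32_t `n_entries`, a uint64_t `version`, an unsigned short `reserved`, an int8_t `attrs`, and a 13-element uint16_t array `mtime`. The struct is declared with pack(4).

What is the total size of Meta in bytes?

0..36  inode  (36B, 4-aligned)
36..37  crc  (1B, 1-aligned)
37..40  -- padding (3B)
40..44  n_entries  (4B, 4-aligned)
44..52  version  (8B, 4-aligned)
52..54  reserved  (2B, 2-aligned)
54..55  attrs  (1B, 1-aligned)
55..56  -- padding (1B)
56..82  mtime  (26B, 2-aligned)
82..84  -- tail padding (2B)
sizeof = 84, alignof = 4

84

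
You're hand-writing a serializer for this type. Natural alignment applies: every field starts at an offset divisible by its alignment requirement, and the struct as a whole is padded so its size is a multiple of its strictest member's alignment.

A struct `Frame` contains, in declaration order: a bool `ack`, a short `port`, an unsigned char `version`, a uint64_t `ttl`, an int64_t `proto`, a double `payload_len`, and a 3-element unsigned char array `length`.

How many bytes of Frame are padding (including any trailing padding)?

@0: ack [1B, align 1] → 1
+1 pad (align 2)
@2: port [2B, align 2] → 4
@4: version [1B, align 1] → 5
+3 pad (align 8)
@8: ttl [8B, align 8] → 16
@16: proto [8B, align 8] → 24
@24: payload_len [8B, align 8] → 32
@32: length [3B, align 1] → 35
+5 tail pad (align 8)
size 40, align 8
data bytes 31, size 40 → padding 9

9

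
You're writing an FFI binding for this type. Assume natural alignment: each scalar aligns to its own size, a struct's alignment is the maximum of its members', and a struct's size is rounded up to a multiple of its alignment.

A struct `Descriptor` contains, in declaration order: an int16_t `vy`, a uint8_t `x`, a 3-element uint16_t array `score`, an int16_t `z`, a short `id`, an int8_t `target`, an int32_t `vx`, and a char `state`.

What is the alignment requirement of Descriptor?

4

member alignments: vy=2, x=1, score=2, z=2, id=2, target=1, vx=4, state=1
max = 4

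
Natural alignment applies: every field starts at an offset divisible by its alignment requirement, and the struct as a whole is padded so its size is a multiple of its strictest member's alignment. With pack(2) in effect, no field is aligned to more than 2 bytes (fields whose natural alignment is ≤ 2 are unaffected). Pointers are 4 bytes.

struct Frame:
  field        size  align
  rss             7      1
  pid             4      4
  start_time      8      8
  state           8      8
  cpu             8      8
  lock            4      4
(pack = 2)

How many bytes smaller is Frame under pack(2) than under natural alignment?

8

natural layout:
  @0: rss [7B, align 1] → 7
  +1 pad (align 4)
  @8: pid [4B, align 4] → 12
  +4 pad (align 8)
  @16: start_time [8B, align 8] → 24
  @24: state [8B, align 8] → 32
  @32: cpu [8B, align 8] → 40
  @40: lock [4B, align 4] → 44
  +4 tail pad (align 8)
  size 48, align 8
packed(2) layout:
  @0: rss [7B, align 1] → 7
  +1 pad (align 2)
  @8: pid [4B, align 2] → 12
  @12: start_time [8B, align 2] → 20
  @20: state [8B, align 2] → 28
  @28: cpu [8B, align 2] → 36
  @36: lock [4B, align 2] → 40
  size 40, align 2
48 − 40 = 8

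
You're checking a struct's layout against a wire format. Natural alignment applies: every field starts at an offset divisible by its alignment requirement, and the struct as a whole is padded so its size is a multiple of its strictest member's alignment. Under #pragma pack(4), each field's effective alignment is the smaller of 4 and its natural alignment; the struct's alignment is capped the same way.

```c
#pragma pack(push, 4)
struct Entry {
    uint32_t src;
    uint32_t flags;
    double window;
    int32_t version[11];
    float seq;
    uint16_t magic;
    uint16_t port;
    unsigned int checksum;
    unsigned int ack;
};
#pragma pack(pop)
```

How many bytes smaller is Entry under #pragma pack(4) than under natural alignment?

natural layout:
  @0: src [4B, align 4] → 4
  @4: flags [4B, align 4] → 8
  @8: window [8B, align 8] → 16
  @16: version [44B, align 4] → 60
  @60: seq [4B, align 4] → 64
  @64: magic [2B, align 2] → 66
  @66: port [2B, align 2] → 68
  @68: checksum [4B, align 4] → 72
  @72: ack [4B, align 4] → 76
  +4 tail pad (align 8)
  size 80, align 8
packed(4) layout:
  @0: src [4B, align 4] → 4
  @4: flags [4B, align 4] → 8
  @8: window [8B, align 4] → 16
  @16: version [44B, align 4] → 60
  @60: seq [4B, align 4] → 64
  @64: magic [2B, align 2] → 66
  @66: port [2B, align 2] → 68
  @68: checksum [4B, align 4] → 72
  @72: ack [4B, align 4] → 76
  size 76, align 4
80 − 76 = 4

4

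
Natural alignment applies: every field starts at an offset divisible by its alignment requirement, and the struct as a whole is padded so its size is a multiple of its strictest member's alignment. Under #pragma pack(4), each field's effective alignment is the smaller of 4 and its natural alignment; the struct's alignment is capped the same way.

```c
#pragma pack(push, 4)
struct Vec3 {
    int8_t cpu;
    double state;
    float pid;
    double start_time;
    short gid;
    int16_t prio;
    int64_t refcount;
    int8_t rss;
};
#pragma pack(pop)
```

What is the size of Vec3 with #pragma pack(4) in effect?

cpu at 0 (size 1, align 1) → ends 1
pad 3 to align 4 for state
state at 4 (size 8, align 4) → ends 12
pid at 12 (size 4, align 4) → ends 16
start_time at 16 (size 8, align 4) → ends 24
gid at 24 (size 2, align 2) → ends 26
prio at 26 (size 2, align 2) → ends 28
refcount at 28 (size 8, align 4) → ends 36
rss at 36 (size 1, align 1) → ends 37
tail pad 3 to reach multiple of 4
total 40 bytes, alignment 4

40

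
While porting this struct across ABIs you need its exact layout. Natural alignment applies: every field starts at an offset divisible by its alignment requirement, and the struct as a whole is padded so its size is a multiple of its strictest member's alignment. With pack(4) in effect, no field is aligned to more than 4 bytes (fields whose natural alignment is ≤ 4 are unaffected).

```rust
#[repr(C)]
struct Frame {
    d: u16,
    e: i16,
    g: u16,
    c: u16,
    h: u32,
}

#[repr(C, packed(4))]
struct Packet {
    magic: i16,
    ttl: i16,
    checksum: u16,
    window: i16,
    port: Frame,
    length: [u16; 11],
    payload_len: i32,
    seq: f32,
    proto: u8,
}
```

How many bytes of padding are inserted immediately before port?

Frame: @0: d [2B, align 2] → 2; @2: e [2B, align 2] → 4; @4: g [2B, align 2] → 6; @6: c [2B, align 2] → 8; @8: h [4B, align 4] → 12; size 12, align 4
@0: magic [2B, align 2] → 2
@2: ttl [2B, align 2] → 4
@4: checksum [2B, align 2] → 6
@6: window [2B, align 2] → 8
@8: port [12B, align 4] → 20

0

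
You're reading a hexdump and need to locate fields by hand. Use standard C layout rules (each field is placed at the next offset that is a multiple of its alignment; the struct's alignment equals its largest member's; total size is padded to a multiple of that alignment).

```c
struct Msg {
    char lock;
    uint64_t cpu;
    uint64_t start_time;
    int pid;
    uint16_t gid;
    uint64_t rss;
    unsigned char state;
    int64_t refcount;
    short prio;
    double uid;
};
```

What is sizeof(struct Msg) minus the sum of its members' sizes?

lock at 0 (size 1, align 1) → ends 1
pad 7 to align 8 for cpu
cpu at 8 (size 8, align 8) → ends 16
start_time at 16 (size 8, align 8) → ends 24
pid at 24 (size 4, align 4) → ends 28
gid at 28 (size 2, align 2) → ends 30
pad 2 to align 8 for rss
rss at 32 (size 8, align 8) → ends 40
state at 40 (size 1, align 1) → ends 41
pad 7 to align 8 for refcount
refcount at 48 (size 8, align 8) → ends 56
prio at 56 (size 2, align 2) → ends 58
pad 6 to align 8 for uid
uid at 64 (size 8, align 8) → ends 72
total 72 bytes, alignment 8
data bytes 50, size 72 → padding 22

22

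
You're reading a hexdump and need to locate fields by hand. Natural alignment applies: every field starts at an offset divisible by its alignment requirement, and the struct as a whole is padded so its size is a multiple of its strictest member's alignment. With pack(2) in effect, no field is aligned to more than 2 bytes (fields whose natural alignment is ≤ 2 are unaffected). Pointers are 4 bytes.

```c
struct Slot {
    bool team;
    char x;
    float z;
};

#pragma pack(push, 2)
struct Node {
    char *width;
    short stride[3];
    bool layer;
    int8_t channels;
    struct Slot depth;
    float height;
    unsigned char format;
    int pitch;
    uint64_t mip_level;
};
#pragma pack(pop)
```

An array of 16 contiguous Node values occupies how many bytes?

Slot: 0..1  team  (1B, 1-aligned); 1..2  x  (1B, 1-aligned); 2..4  -- padding (2B); 4..8  z  (4B, 4-aligned); sizeof = 8, alignof = 4
0..4  width  (4B, 2-aligned)
4..10  stride  (6B, 2-aligned)
10..11  layer  (1B, 1-aligned)
11..12  channels  (1B, 1-aligned)
12..20  depth  (8B, 2-aligned)
20..24  height  (4B, 2-aligned)
24..25  format  (1B, 1-aligned)
25..26  -- padding (1B)
26..30  pitch  (4B, 2-aligned)
30..38  mip_level  (8B, 2-aligned)
sizeof = 38, alignof = 2
array of 16: 16 × 38 = 608

608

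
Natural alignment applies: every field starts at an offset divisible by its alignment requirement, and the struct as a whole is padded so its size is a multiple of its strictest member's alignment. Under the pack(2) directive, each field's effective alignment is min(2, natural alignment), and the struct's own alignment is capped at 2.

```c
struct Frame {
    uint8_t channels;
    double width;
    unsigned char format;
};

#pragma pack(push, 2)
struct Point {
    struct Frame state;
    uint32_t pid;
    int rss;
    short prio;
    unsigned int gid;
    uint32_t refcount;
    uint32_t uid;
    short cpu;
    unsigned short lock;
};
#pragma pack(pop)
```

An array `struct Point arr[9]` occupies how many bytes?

450

Frame: channels at 0 (size 1, align 1) → ends 1; pad 7 to align 8 for width; width at 8 (size 8, align 8) → ends 16; format at 16 (size 1, align 1) → ends 17; tail pad 7 to reach multiple of 8; total 24 bytes, alignment 8
state at 0 (size 24, align 2) → ends 24
pid at 24 (size 4, align 2) → ends 28
rss at 28 (size 4, align 2) → ends 32
prio at 32 (size 2, align 2) → ends 34
gid at 34 (size 4, align 2) → ends 38
refcount at 38 (size 4, align 2) → ends 42
uid at 42 (size 4, align 2) → ends 46
cpu at 46 (size 2, align 2) → ends 48
lock at 48 (size 2, align 2) → ends 50
total 50 bytes, alignment 2
array of 9: 9 × 50 = 450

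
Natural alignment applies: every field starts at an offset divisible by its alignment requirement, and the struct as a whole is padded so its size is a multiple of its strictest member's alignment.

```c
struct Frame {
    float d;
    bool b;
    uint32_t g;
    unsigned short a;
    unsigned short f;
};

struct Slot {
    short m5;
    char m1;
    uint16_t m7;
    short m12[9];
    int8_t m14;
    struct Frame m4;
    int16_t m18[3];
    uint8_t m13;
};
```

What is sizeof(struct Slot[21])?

Frame: d at 0 (size 4, align 4) → ends 4; b at 4 (size 1, align 1) → ends 5; pad 3 to align 4 for g; g at 8 (size 4, align 4) → ends 12; a at 12 (size 2, align 2) → ends 14; f at 14 (size 2, align 2) → ends 16; total 16 bytes, alignment 4
m5 at 0 (size 2, align 2) → ends 2
m1 at 2 (size 1, align 1) → ends 3
pad 1 to align 2 for m7
m7 at 4 (size 2, align 2) → ends 6
m12 at 6 (size 18, align 2) → ends 24
m14 at 24 (size 1, align 1) → ends 25
pad 3 to align 4 for m4
m4 at 28 (size 16, align 4) → ends 44
m18 at 44 (size 6, align 2) → ends 50
m13 at 50 (size 1, align 1) → ends 51
tail pad 1 to reach multiple of 4
total 52 bytes, alignment 4
array of 21: 21 × 52 = 1092

1092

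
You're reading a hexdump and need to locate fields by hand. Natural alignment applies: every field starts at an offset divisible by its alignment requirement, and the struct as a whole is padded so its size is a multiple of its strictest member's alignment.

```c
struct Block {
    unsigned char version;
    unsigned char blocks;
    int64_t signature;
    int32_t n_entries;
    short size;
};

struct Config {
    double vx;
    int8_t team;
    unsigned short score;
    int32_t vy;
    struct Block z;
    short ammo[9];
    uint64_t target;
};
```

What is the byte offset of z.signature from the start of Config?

Block: @0: version [1B, align 1] → 1; @1: blocks [1B, align 1] → 2; +6 pad (align 8); @8: signature [8B, align 8] → 16; @16: n_entries [4B, align 4] → 20; @20: size [2B, align 2] → 22; +2 tail pad (align 8); size 24, align 8
@0: vx [8B, align 8] → 8
@8: team [1B, align 1] → 9
+1 pad (align 2)
@10: score [2B, align 2] → 12
@12: vy [4B, align 4] → 16
@16: z [24B, align 8] → 40
within Block: signature at 8
16 + 8 = 24

24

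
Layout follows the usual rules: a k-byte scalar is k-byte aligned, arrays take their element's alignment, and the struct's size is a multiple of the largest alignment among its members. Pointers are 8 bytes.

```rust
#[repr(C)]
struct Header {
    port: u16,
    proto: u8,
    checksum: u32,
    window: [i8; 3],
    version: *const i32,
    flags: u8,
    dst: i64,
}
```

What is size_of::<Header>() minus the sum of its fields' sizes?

@0: port [2B, align 2] → 2
@2: proto [1B, align 1] → 3
+1 pad (align 4)
@4: checksum [4B, align 4] → 8
@8: window [3B, align 1] → 11
+5 pad (align 8)
@16: version [8B, align 8] → 24
@24: flags [1B, align 1] → 25
+7 pad (align 8)
@32: dst [8B, align 8] → 40
size 40, align 8
data bytes 27, size 40 → padding 13

13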